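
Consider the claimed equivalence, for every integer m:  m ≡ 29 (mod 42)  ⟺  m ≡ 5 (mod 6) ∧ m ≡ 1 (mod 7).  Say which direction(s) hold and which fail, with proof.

(⟹) Suppose m ≡ 29 (mod 42); write m = 42j + 29. Since 6 ∣ 42, reducing mod 6 gives m ≡ 29 ≡ 5 (mod 6); since 7 ∣ 42, reducing mod 7 gives m ≡ 29 ≡ 1 (mod 7).

(⟸) Conversely, if m ≡ 5 (mod 6) and m ≡ 1 (mod 7), then by the Chinese remainder theorem m ≡ 29 (mod 42). This is exactly m ≡ 29 (mod 42).

The biconditional holds.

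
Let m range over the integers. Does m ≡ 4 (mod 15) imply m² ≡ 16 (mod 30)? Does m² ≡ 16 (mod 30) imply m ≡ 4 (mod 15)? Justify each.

Neither implication holds.

(⟹) This fails: take m = 19. Then 19 ≡ 4 (mod 15), but 19² = 361 ≡ 1 (mod 30), not 16.

(⟸) This fails: take m = 14. Then 14² = 196 ≡ 16 (mod 30), yet 14 ≡ 14 (mod 15), not 4.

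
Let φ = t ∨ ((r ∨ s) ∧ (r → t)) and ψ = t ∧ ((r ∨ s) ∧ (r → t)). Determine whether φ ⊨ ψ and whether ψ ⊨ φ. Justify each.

[⇒] This fails. Under r = F, t = T, s = F, the left side is true but the right side is false.

[⇐] Assume the antecedent. If r is true, the antecedent forces (r = T, t = T, s = F) or (r = T, t = T, s = T), and t ∨ ((r ∨ s) ∧ (r → t)) holds there. If r is false, the antecedent forces (r = F, t = T, s = T), and t ∨ ((r ∨ s) ∧ (r → t)) holds there. Either way t ∨ ((r ∨ s) ∧ (r → t)) holds.

Not equivalent: only (⇐) holds.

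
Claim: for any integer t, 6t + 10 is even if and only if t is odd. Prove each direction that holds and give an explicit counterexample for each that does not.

Only the reverse direction holds.

(→) This fails: take t = 6. Then 6t + 10 = 46, which is even, yet t = 6 is even, not odd.

(←) Suppose t is odd. Since 6 is even, 6t is even for every t, so 6t + 10 has the same parity as 10, which is even. Hence 6t + 10 is even.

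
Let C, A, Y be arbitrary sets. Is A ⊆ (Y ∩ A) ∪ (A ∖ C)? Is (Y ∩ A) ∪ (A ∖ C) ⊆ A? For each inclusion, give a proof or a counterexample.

The sets are not equal: only the reverse inclusion holds.

(⟹) This inclusion fails. Take C = {1}, A = {1}, Y = ∅; then 1 ∈ A but 1 ∉ (Y ∩ A) ∪ (A ∖ C).

(⟸) Let x ∈ (Y ∩ A) ∪ (A ∖ C). Then either x ∈ A and x ∉ C, Y; or x ∈ A ∩ Y and x ∉ C; or x ∈ C ∩ A ∩ Y. In each case x ∈ A, so (Y ∩ A) ∪ (A ∖ C) ⊆ A.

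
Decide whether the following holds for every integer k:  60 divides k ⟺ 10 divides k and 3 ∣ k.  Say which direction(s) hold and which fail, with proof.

(⟹) If 60 ∣ k, write k = 60q. Since 60 = 6·10, k = 10·(6q), so 10 ∣ k; and since 60 = 20·3, k = 3·(20q), so 3 ∣ k.

(⟸) This fails: take k = 30. Both 10 ∣ 30 and 3 ∣ 30, yet 30 is not a multiple of 60 (since 30 = 0·60 + 30), so 60 ∤ 30.

Only the forward implication holds.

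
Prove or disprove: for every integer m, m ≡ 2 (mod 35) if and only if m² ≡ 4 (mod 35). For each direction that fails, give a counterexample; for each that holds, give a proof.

[⇐] This fails: take m = 12. Then 12² = 144 ≡ 4 (mod 35), yet 12 ≡ 12 (mod 35), not 2.

[⇒] Suppose m ≡ 2 (mod 35). Write m = 35j + 2. Then (35j + 2)² = 1225j² + 140j + 4 = 35(35j² + 4j) + 4, so m² ≡ 4 (mod 35).

(⇒) holds; (⇐) fails.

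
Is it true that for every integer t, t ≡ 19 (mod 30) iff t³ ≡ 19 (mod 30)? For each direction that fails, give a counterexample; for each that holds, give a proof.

[⇒] Suppose t ≡ 19 (mod 30). Write t = 30j + 19. Then (30j + 19)³ = 27000j³ + 51300j² + 32490j + 6859 = 30(900j³ + 1710j² + 1083j + 228) + 19, so t³ ≡ 19 (mod 30).

[⇐] Conversely, suppose t³ ≡ 19 (mod 30). The only residue r in {0, …, 29} with r³ ≡ 19 (mod 30) is r = 19, so t ≡ 19 (mod 30).

Equivalent; both directions hold.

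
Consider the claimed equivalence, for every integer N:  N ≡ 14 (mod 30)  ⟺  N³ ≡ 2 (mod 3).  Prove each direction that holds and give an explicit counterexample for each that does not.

The forward direction holds; the converse fails.

(⟹) Suppose N ≡ 14 (mod 30). Then N³ ≡ 14³ = 2744 (mod 30), and since 3 ∣ 30, also N³ ≡ 2 (mod 3).

(⟸) This fails: take N = 2. Then 2³ = 8 ≡ 2 (mod 3), yet 2 ≡ 2 (mod 30), not 14.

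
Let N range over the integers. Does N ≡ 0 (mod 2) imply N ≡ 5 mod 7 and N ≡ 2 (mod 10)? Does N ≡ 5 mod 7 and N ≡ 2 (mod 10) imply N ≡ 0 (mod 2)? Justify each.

(⇒) fails; (⇐) holds.

Forward direction. This fails: N = 0 gives 0 ≡ 0 (mod 2) but 0 ≡ 0 (mod 7), so the conjunction on the right does not hold.

Converse. If N ≡ 5 (mod 7) and N ≡ 2 (mod 10), then by the Chinese remainder theorem N ≡ 12 (mod 70). Since 12 ≡ 0 (mod 2) and 2 ∣ 70, we get N ≡ 0 (mod 2).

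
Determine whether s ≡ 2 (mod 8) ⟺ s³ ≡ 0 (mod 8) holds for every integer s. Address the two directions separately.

Forward direction. Suppose s ≡ 2 (mod 8). Write s = 8j + 2. Then (8j + 2)³ = 512j³ + 384j² + 96j + 8 = 8(64j³ + 48j² + 12j + 1) + 0, so s³ ≡ 0 (mod 8).

Converse. This fails: take s = 0. Then 0³ = 0 ≡ 0 (mod 8), yet 0 ≡ 0 (mod 8), not 2.

(⇒) holds; (⇐) fails.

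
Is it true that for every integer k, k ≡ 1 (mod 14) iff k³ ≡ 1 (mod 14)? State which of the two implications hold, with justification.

Only the forward direction holds.

(⟹) Suppose k ≡ 1 (mod 14). Write k = 14j + 1. Then (14j + 1)³ = 2744j³ + 588j² + 42j + 1 = 14(196j³ + 42j² + 3j) + 1, so k³ ≡ 1 (mod 14).

(⟸) This fails: take k = 9. Then 9³ = 729 ≡ 1 (mod 14), yet 9 ≡ 9 (mod 14), not 1.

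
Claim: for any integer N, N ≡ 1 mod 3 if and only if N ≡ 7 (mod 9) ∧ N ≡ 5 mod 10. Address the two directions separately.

(⇒) This fails: N = 1 gives 1 ≡ 1 (mod 3) but 1 ≡ 1 (mod 9), so the conjunction on the right does not hold.

(⇐) Conversely, if N ≡ 7 (mod 9) and N ≡ 5 (mod 10), then by the Chinese remainder theorem N ≡ 25 (mod 90). Since 25 ≡ 1 (mod 3) and 3 ∣ 90, we get N ≡ 1 (mod 3).

Only the reverse direction holds.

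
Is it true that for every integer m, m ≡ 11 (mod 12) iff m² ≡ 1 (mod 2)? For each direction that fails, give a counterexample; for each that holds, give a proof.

(⇒) Suppose m ≡ 11 (mod 12). Then m² ≡ 11² = 121 (mod 12), and since 2 ∣ 12, also m² ≡ 1 (mod 2).

(⇐) This fails: take m = 1. Then 1² = 1 ≡ 1 (mod 2), yet 1 ≡ 1 (mod 12), not 11.

Not equivalent: only (⇒) holds.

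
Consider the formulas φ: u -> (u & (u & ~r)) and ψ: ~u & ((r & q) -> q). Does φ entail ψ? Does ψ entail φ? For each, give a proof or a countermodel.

Forward direction. This fails. Under u = T, q = F, r = F, the left side is true but the right side is false.

Converse. Assume the antecedent. If u is true, the antecedent cannot hold. If u is false, u -> (u & (u & ~r)) reduces to true regardless of the other variables. Either way u -> (u & (u & ~r)) holds.

Only the reverse direction holds.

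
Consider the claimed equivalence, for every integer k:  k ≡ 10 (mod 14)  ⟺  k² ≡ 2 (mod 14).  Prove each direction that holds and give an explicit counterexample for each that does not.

Forward direction. Suppose k ≡ 10 (mod 14). Write k = 14j + 10. Then (14j + 10)² = 196j² + 280j + 100 = 14(14j² + 20j + 7) + 2, so k² ≡ 2 (mod 14).

Converse. This fails: take k = 4. Then 4² = 16 ≡ 2 (mod 14), yet 4 ≡ 4 (mod 14), not 10.

Not equivalent: only (⇒) holds.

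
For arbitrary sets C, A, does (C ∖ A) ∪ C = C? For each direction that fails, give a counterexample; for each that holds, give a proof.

Reverse inclusion. Let x ∈ C. Then either x ∈ C and x ∉ A; or x ∈ C ∩ A. In each case x ∈ (C ∖ A) ∪ C, so C ⊆ (C ∖ A) ∪ C.

Forward inclusion. Let x ∈ (C ∖ A) ∪ C. Then either x ∈ C and x ∉ A; or x ∈ C ∩ A. In each case x ∈ C, so (C ∖ A) ∪ C ⊆ C.

Both inclusions hold.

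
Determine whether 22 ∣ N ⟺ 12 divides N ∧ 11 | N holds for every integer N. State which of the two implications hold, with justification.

Only the reverse direction holds.

(⇒) This fails: take N = 22. Certainly 22 ∣ 22, but 12 ∤ 22.

(⇐) Suppose 12 ∣ N and 11 ∣ N. Any common multiple of 12 and 11 is a multiple of their lcm; here gcd(12, 11) = 1, so lcm(12, 11) = 12·11 = 132, so 132 ∣ N. Since 22 ∣ 132, it follows that 22 ∣ N.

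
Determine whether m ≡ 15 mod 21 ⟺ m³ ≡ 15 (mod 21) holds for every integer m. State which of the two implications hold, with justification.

The forward direction holds; the converse fails.

Converse. This fails: take m = 9. Then 9³ = 729 ≡ 15 (mod 21), yet 9 ≡ 9 (mod 21), not 15.

Forward direction. Suppose m ≡ 15 mod 21. Write m = 21j + 15. Then (21j + 15)³ = 9261j³ + 19845j² + 14175j + 3375 = 21(441j³ + 945j² + 675j + 160) + 15, so m³ ≡ 15 (mod 21).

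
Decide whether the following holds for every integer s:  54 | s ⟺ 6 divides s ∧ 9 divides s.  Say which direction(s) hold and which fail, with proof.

(⟸) This fails: take s = 18. Both 6 ∣ 18 and 9 ∣ 18, yet 18 is not a multiple of 54 (since 18 = 0·54 + 18), so 54 ∤ 18.

(⟹) If 54 ∣ s, write s = 54q. Since 54 = 9·6, s = 6·(9q), so 6 ∣ s; and since 54 = 6·9, s = 9·(6q), so 9 ∣ s.

Only the forward implication holds.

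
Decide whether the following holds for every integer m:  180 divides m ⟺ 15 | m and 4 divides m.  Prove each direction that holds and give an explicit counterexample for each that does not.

(⇒) If 180 ∣ m, write m = 180q. Since 180 = 12·15, m = 15·(12q), so 15 ∣ m; and since 180 = 45·4, m = 4·(45q), so 4 ∣ m.

(⇐) This fails: take m = 60. Both 15 ∣ 60 and 4 ∣ 60, yet 60 is not a multiple of 180 (since 60 = 0·180 + 60), so 180 ∤ 60.

Not equivalent: only (⇒) holds.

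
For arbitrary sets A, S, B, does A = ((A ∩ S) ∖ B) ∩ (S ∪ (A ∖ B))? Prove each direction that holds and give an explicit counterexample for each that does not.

Only the reverse inclusion holds.

Forward inclusion. This inclusion fails. Take A = {1}, S = ∅, B = ∅; then 1 ∈ A but 1 ∉ ((A ∩ S) ∖ B) ∩ (S ∪ (A ∖ B)).

Reverse inclusion. Let x ∈ ((A ∩ S) ∖ B) ∩ (S ∪ (A ∖ B)). Then x ∈ A ∩ S and x ∉ B, from which x ∈ A.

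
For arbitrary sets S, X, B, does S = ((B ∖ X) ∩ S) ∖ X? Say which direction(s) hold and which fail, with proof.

(⊆) fails; (⊇) holds.

(⟸) Let x ∈ ((B ∖ X) ∩ S) ∖ X. Then x ∈ S ∩ B and x ∉ X, from which x ∈ S.

(⟹) This inclusion fails. Take S = {1}, X = ∅, B = ∅; then 1 ∈ S but 1 ∉ ((B ∖ X) ∩ S) ∖ X.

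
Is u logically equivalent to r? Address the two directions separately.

(⟹) This fails. Under r = F, u = T, the left side is true but the right side is false.

(⟸) This fails. Under r = T, u = F, the left side is false but the right side is true.

Both directions fail.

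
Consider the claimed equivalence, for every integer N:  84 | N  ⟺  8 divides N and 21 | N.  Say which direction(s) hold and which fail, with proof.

Not equivalent: only (⇐) holds.

[⇐] Suppose 8 ∣ N and 21 ∣ N. Any common multiple of 8 and 21 is a multiple of their lcm; here gcd(8, 21) = 1, so lcm(8, 21) = 8·21 = 168, so 168 ∣ N. Since 84 ∣ 168, it follows that 84 ∣ N.

[⇒] This fails: take N = 84. Certainly 84 ∣ 84, but 8 ∤ 84.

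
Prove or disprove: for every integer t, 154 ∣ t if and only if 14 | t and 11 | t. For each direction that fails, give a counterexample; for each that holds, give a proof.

(⟹) If 154 ∣ t, write t = 154q. Since 154 = 11·14, t = 14·(11q), so 14 ∣ t; and since 154 = 14·11, t = 11·(14q), so 11 ∣ t.

(⟸) Suppose 14 ∣ t and 11 ∣ t. Any common multiple of 14 and 11 is a multiple of their lcm; here gcd(14, 11) = 1, so lcm(14, 11) = 14·11 = 154, so 154 ∣ t.

Both implications hold.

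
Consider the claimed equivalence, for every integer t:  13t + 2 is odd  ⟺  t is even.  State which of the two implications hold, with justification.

Forward direction. This fails: t = 5 gives 13t + 2 = 67, which is odd, but 5 is odd, not even.

Converse. This also fails: t = 4 is even, but 13t + 2 = 54 is even, not odd.

Neither implication holds.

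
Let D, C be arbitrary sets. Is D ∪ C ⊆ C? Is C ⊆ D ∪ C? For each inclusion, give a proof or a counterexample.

Forward inclusion. This inclusion fails. Take D = {1}, C = ∅; then 1 ∈ D ∪ C but 1 ∉ C.

Reverse inclusion. Let x ∈ C. Then either x ∈ C and x ∉ D; or x ∈ D ∩ C. In each case x ∈ D ∪ C, so C ⊆ D ∪ C.

Only the reverse inclusion holds.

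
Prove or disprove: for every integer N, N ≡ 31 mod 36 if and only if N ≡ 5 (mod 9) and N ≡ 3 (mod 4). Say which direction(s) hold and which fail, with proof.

Neither direction holds.

[⇒] This fails: N = 31 gives 31 ≡ 31 (mod 36) but 31 ≡ 4 (mod 9), so the conjunction on the right does not hold.

[⇐] This fails: N = 23 satisfies both congruences on the right (23 ≡ 5 mod 9 and 23 ≡ 3 mod 4) yet 23 ≡ 23 (mod 36), not 31.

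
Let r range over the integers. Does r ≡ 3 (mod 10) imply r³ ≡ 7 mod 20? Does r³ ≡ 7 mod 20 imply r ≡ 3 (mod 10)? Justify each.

(→) This fails: take r = 13. Then 13 ≡ 3 (mod 10), but 13³ = 2197 ≡ 17 (mod 20), not 7.

(←) Conversely, the residues r modulo 20 with r³ ≡ 7 (mod 20) are exactly {3}, and each is ≡ 3 (mod 10).

(⇒) fails; (⇐) holds.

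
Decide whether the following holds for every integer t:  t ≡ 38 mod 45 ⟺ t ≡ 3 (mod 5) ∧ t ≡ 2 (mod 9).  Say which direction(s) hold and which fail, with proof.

Both directions hold.

(⇒) Suppose t ≡ 38 (mod 45); write t = 45j + 38. Since 5 ∣ 45, reducing mod 5 gives t ≡ 38 ≡ 3 (mod 5); since 9 ∣ 45, reducing mod 9 gives t ≡ 38 ≡ 2 (mod 9).

(⇐) Conversely, if t ≡ 3 (mod 5) and t ≡ 2 (mod 9), then by the Chinese remainder theorem t ≡ 38 (mod 45). This is exactly t ≡ 38 (mod 45).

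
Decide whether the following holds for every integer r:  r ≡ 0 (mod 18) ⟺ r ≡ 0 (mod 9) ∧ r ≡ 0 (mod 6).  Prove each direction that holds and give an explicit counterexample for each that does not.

The biconditional holds.

(→) Suppose r ≡ 0 (mod 18); write r = 18j + 0. Since 9 ∣ 18, reducing mod 9 gives r ≡ 0 (mod 9); since 6 ∣ 18, reducing mod 6 gives r ≡ 0 (mod 6).

(←) Conversely, if r ≡ 0 (mod 9) and r ≡ 0 (mod 6), then by the Chinese remainder theorem r ≡ 0 (mod 18). This is exactly r ≡ 0 (mod 18).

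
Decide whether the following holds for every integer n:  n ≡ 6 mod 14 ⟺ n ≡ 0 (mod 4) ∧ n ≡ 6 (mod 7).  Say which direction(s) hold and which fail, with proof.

Not equivalent: only (⇐) holds.

Forward direction. This fails: n = 6 gives 6 ≡ 6 (mod 14) but 6 ≡ 2 (mod 4), so the conjunction on the right does not hold.

Converse. If n ≡ 0 (mod 4) and n ≡ 6 (mod 7), then by the Chinese remainder theorem n ≡ 20 (mod 28). Since 20 ≡ 6 (mod 14) and 14 ∣ 28, we get n ≡ 6 (mod 14).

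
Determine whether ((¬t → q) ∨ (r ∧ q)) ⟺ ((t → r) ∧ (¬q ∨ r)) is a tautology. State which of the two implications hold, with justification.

Neither implication holds.

Forward direction. This fails. Under r = F, q = T, t = F, the left side is true but the right side is false.

Converse. This fails. Under r = F, q = F, t = F, the left side is false but the right side is true.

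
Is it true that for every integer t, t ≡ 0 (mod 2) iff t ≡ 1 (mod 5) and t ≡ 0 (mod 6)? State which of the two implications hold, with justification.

(→) This fails: t = 0 gives 0 ≡ 0 (mod 2) but 0 ≡ 0 (mod 5), so the conjunction on the right does not hold.

(←) Conversely, if t ≡ 1 (mod 5) and t ≡ 0 (mod 6), then by the Chinese remainder theorem t ≡ 6 (mod 30). Since 6 ≡ 0 (mod 2) and 2 ∣ 30, we get t ≡ 0 (mod 2).

Only the reverse direction holds.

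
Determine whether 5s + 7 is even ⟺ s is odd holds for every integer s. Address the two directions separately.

Equivalent; both directions hold.

(⟹) Suppose 5s + 7 is even. Since 5 is odd, 5s and s have the same parity, so 5s + 7 ≡ s + 7 (mod 2). As 7 is odd, 5s + 7 is even exactly when s is odd. Thus s is odd.

(⟸) Conversely, suppose s is odd; write s = 2j + 1. Then 5s + 7 = 5·(2j + 1) + 7 = 2·5j + 12, which is even.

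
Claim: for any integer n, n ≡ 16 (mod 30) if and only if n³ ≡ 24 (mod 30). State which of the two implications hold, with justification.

(⇒) fails and (⇐) fails.

(→) This fails: take n = 16. Then 16 ≡ 16 (mod 30), but 16³ = 4096 ≡ 16 (mod 30), not 24.

(←) This fails: take n = 24. Then 24³ = 13824 ≡ 24 (mod 30), yet 24 ≡ 24 (mod 30), not 16.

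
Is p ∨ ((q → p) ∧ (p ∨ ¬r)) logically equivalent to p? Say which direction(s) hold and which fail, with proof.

(⟹) This fails. Under r = F, p = F, q = F, the left side is true but the right side is false.

(⟸) Assume the antecedent. If r is true, the antecedent forces (r = T, p = T, q = F) or (r = T, p = T, q = T), and p ∨ ((q → p) ∧ (p ∨ ¬r)) holds there. If r is false, the antecedent forces (r = F, p = T, q = F) or (r = F, p = T, q = T), and p ∨ ((q → p) ∧ (p ∨ ¬r)) holds there. Either way p ∨ ((q → p) ∧ (p ∨ ¬r)) holds.

The forward direction fails; the converse holds.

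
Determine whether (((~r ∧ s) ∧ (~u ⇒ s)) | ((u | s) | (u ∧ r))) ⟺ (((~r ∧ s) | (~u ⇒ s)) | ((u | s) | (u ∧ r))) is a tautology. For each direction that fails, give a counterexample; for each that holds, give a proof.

Both directions hold.

(⇒) Assume the antecedent. If u is true, the consequent reduces to true regardless of the other variables. If u is false, the antecedent forces (u = F, s = T, r = F) or (u = F, s = T, r = T), and the consequent holds there. Either way the consequent holds.

(⇐) Assume the antecedent. If u is true, the consequent reduces to true regardless of the other variables. If u is false, the antecedent forces (u = F, s = T, r = F) or (u = F, s = T, r = T), and the consequent holds there. Either way the consequent holds.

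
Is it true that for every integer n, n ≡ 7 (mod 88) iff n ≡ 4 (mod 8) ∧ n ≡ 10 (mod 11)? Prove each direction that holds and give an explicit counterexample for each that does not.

[⇒] This fails: n = 7 gives 7 ≡ 7 (mod 88) but 7 ≡ 7 (mod 8), so the conjunction on the right does not hold.

[⇐] This fails: n = 76 satisfies both congruences on the right (76 ≡ 4 mod 8 and 76 ≡ 10 mod 11) yet 76 ≡ 76 (mod 88), not 7.

Both directions fail.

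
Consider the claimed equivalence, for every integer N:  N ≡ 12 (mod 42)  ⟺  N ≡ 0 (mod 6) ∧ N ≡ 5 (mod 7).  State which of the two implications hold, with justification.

The biconditional holds.

(⇒) Suppose N ≡ 12 (mod 42); write N = 42j + 12. Since 6 ∣ 42, reducing mod 6 gives N ≡ 12 ≡ 0 (mod 6); since 7 ∣ 42, reducing mod 7 gives N ≡ 12 ≡ 5 (mod 7).

(⇐) Conversely, if N ≡ 0 (mod 6) and N ≡ 5 (mod 7), then by the Chinese remainder theorem N ≡ 12 (mod 42). This is exactly N ≡ 12 (mod 42).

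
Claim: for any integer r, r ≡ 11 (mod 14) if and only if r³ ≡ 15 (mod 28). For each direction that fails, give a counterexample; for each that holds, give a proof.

Both directions fail.

[⇒] This fails: take r = 25. Then 25 ≡ 11 (mod 14), but 25³ = 15625 ≡ 1 (mod 28), not 15.

[⇐] This fails: take r = 15. Then 15³ = 3375 ≡ 15 (mod 28), yet 15 ≡ 1 (mod 14), not 11.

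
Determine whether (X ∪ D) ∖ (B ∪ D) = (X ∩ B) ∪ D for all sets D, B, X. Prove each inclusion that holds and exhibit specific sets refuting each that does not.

(⟹) This inclusion fails. Take D = ∅, B = ∅, X = {1}; then 1 ∈ (X ∪ D) ∖ (B ∪ D) but 1 ∉ (X ∩ B) ∪ D.

(⟸) This inclusion fails. Take D = {1}, B = ∅, X = ∅; then 1 ∈ (X ∩ B) ∪ D but 1 ∉ (X ∪ D) ∖ (B ∪ D).

Both inclusions fail.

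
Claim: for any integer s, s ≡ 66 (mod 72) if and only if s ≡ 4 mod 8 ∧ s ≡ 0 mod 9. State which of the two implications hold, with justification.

Neither implication holds.

(⇒) This fails: s = 66 gives 66 ≡ 66 (mod 72) but 66 ≡ 2 (mod 8), so the conjunction on the right does not hold.

(⇐) This fails: s = 36 satisfies both congruences on the right (36 ≡ 4 mod 8 and 36 ≡ 0 mod 9) yet 36 ≡ 36 (mod 72), not 66.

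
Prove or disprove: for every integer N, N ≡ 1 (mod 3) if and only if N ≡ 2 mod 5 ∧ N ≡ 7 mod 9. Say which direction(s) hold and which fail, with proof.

Not equivalent: only (⇐) holds.

Converse. If N ≡ 2 (mod 5) and N ≡ 7 (mod 9), then by the Chinese remainder theorem N ≡ 7 (mod 45). Since 7 ≡ 1 (mod 3) and 3 ∣ 45, we get N ≡ 1 (mod 3).

Forward direction. This fails: N = 1 gives 1 ≡ 1 (mod 3) but 1 ≡ 1 (mod 5), so the conjunction on the right does not hold.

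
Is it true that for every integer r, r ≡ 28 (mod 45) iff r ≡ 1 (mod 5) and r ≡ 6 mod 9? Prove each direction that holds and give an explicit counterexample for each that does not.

Neither direction holds.

(→) This fails: r = 28 gives 28 ≡ 28 (mod 45) but 28 ≡ 3 (mod 5), so the conjunction on the right does not hold.

(←) This fails: r = 6 satisfies both congruences on the right (6 ≡ 1 mod 5 and 6 ≡ 6 mod 9) yet 6 ≡ 6 (mod 45), not 28.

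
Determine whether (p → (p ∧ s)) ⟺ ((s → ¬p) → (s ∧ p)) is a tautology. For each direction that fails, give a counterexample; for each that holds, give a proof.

(⇒) fails; (⇐) holds.

(⟸) Assume the antecedent. If p is true, the antecedent forces (p = T, s = T), and p → (p ∧ s) holds there. If p is false, the antecedent cannot hold. Either way p → (p ∧ s) holds.

(⟹) This fails. Under p = F, s = F, the left side is true but the right side is false.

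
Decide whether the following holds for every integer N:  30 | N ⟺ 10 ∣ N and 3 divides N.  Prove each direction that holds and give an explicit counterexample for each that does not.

Both implications hold.

(⟹) If 30 ∣ N, write N = 30q. Since 30 = 3·10, N = 10·(3q), so 10 ∣ N; and since 30 = 10·3, N = 3·(10q), so 3 ∣ N.

(⟸) Suppose 10 ∣ N and 3 ∣ N. Any common multiple of 10 and 3 is a multiple of their lcm; here gcd(10, 3) = 1, so lcm(10, 3) = 10·3 = 30, so 30 ∣ N.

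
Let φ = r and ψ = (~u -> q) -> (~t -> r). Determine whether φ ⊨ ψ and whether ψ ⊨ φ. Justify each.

(⇒) Assume the antecedent. If r is true, (~u -> q) -> (~t -> r) reduces to true regardless of the other variables. If r is false, the antecedent cannot hold. Either way (~u -> q) -> (~t -> r) holds.

(⇐) This fails. Under r = F, q = F, t = F, u = F, the left side is false but the right side is true.

Only the forward direction holds.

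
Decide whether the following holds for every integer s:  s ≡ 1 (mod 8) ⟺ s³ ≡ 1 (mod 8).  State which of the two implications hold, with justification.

Forward direction. Suppose s ≡ 1 (mod 8). Write s = 8j + 1. Then (8j + 1)³ = 512j³ + 192j² + 24j + 1 = 8(64j³ + 24j² + 3j) + 1, so s³ ≡ 1 (mod 8).

Converse. Suppose s³ ≡ 1 (mod 8). The only residue r in {0, …, 7} with r³ ≡ 1 (mod 8) is r = 1, so s ≡ 1 (mod 8).

The biconditional holds.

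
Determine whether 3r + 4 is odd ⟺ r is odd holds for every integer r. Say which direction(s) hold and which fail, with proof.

Both implications hold.

(⇒) Suppose 3r + 4 is odd. Since 3 is odd, 3r and r have the same parity, so 3r + 4 ≡ r + 4 (mod 2). As 4 is even, 3r + 4 is odd exactly when r is odd. Thus r is odd.

(⇐) Conversely, suppose r is odd; write r = 2j + 1. Then 3r + 4 = 3·(2j + 1) + 4 = 2·3j + 7, which is odd.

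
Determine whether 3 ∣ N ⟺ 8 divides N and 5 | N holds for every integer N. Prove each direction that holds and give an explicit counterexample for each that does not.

Neither implication holds.

(⟹) This fails: take N = 3. Certainly 3 ∣ 3, but 8 ∤ 3.

(⟸) This fails: take N = 40. Both 8 ∣ 40 and 5 ∣ 40, yet 40 is not a multiple of 3 (since 40 = 13·3 + 1), so 3 ∤ 40.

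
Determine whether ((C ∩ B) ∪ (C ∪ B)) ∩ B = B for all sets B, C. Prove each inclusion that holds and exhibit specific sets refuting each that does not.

Both inclusions hold; the sets are equal.

Forward inclusion. Let x ∈ ((C ∩ B) ∪ (C ∪ B)) ∩ B. Then either x ∈ B and x ∉ C; or x ∈ B ∩ C. In each case x ∈ B, so ((C ∩ B) ∪ (C ∪ B)) ∩ B ⊆ B.

Reverse inclusion. Let x ∈ B. Then either x ∈ B and x ∉ C; or x ∈ B ∩ C. In each case x ∈ ((C ∩ B) ∪ (C ∪ B)) ∩ B, so B ⊆ ((C ∩ B) ∪ (C ∪ B)) ∩ B.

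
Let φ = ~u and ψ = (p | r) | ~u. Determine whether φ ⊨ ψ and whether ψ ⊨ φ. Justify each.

(←) This fails. Under r = T, p = F, u = T, the left side is false but the right side is true.

(→) Assume the antecedent. If r is true, (p | r) | ~u reduces to true regardless of the other variables. If r is false, the antecedent forces (r = F, p = F, u = F) or (r = F, p = T, u = F), and (p | r) | ~u holds there. Either way (p | r) | ~u holds.

The forward direction holds; the converse fails.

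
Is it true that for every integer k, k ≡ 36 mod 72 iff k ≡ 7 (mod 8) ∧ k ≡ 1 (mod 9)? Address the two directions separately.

Forward direction. This fails: k = 36 gives 36 ≡ 36 (mod 72) but 36 ≡ 4 (mod 8), so the conjunction on the right does not hold.

Converse. This fails: k = 55 satisfies both congruences on the right (55 ≡ 7 mod 8 and 55 ≡ 1 mod 9) yet 55 ≡ 55 (mod 72), not 36.

(⇒) fails and (⇐) fails.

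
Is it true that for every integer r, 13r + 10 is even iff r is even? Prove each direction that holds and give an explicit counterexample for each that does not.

Both directions hold.

(⇒) Suppose 13r + 10 is even. Since 13 is odd, 13r and r have the same parity, so 13r + 10 ≡ r + 10 (mod 2). As 10 is even, 13r + 10 is even exactly when r is even. Thus r is even.

(⇐) Conversely, suppose r is even; write r = 2j. Then 13r + 10 = 13·(2j) + 10 = 2·13j + 10, which is even.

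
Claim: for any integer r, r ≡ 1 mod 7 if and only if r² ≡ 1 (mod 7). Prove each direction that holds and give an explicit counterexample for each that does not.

Only the forward implication holds.

[⇒] Suppose r ≡ 1 mod 7. Write r = 7j + 1. Then (7j + 1)² = 49j² + 14j + 1 = 7(7j² + 2j) + 1, so r² ≡ 1 (mod 7).

[⇐] This fails: take r = 6. Then 6² = 36 ≡ 1 (mod 7), yet 6 ≡ 6 (mod 7), not 1.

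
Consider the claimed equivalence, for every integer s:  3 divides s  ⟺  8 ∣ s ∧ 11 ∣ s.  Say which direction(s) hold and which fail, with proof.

(⇒) This fails: take s = 3. Certainly 3 ∣ 3, but 8 ∤ 3.

(⇐) This fails: take s = 88. Both 8 ∣ 88 and 11 ∣ 88, yet 88 is not a multiple of 3 (since 88 = 29·3 + 1), so 3 ∤ 88.

Neither direction holds.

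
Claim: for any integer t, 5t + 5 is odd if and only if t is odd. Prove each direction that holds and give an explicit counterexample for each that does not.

Neither implication holds.

(⇒) This fails: t = 4 gives 5t + 5 = 25, which is odd, but 4 is even, not odd.

(⇐) This also fails: t = 3 is odd, but 5t + 5 = 20 is even, not odd.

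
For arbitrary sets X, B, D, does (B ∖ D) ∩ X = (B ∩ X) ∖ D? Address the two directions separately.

Both inclusions hold.

(⊇) Let x ∈ (B ∩ X) ∖ D. Then x ∈ X ∩ B and x ∉ D, from which x ∈ (B ∖ D) ∩ X.

(⊆) Let x ∈ (B ∖ D) ∩ X. Then x ∈ X ∩ B and x ∉ D, from which x ∈ (B ∩ X) ∖ D.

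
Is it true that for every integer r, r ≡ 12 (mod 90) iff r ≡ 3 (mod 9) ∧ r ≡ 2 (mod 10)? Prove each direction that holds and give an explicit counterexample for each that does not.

[⇒] Suppose r ≡ 12 (mod 90); write r = 90j + 12. Since 9 ∣ 90, reducing mod 9 gives r ≡ 12 ≡ 3 (mod 9); since 10 ∣ 90, reducing mod 10 gives r ≡ 12 ≡ 2 (mod 10).

[⇐] Conversely, if r ≡ 3 (mod 9) and r ≡ 2 (mod 10), then by the Chinese remainder theorem r ≡ 12 (mod 90). This is exactly r ≡ 12 (mod 90).

Both implications hold.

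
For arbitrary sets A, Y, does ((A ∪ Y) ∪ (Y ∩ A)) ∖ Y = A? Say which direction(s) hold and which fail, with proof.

Only the forward inclusion holds.

(⟸) This inclusion fails. Take A = {1}, Y = {1}; then 1 ∈ A but 1 ∉ ((A ∪ Y) ∪ (Y ∩ A)) ∖ Y.

(⟹) Let x ∈ ((A ∪ Y) ∪ (Y ∩ A)) ∖ Y. Then x ∈ A and x ∉ Y, from which x ∈ A.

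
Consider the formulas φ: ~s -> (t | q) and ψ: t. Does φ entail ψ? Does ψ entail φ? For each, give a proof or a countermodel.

Only the converse holds.

(→) This fails. Under s = T, q = F, t = F, the left side is true but the right side is false.

(←) Assume the antecedent. If s is true, ~s -> (t | q) reduces to true regardless of the other variables. If s is false, the antecedent forces (s = F, q = F, t = T) or (s = F, q = T, t = T), and ~s -> (t | q) holds there. Either way ~s -> (t | q) holds.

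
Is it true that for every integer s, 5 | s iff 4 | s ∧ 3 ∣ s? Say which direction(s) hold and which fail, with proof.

(→) This fails: take s = 5. Certainly 5 ∣ 5, but 4 ∤ 5.

(←) This fails: take s = 12. Both 4 ∣ 12 and 3 ∣ 12, yet 12 is not a multiple of 5 (since 12 = 2·5 + 2), so 5 ∤ 12.

(⇒) fails and (⇐) fails.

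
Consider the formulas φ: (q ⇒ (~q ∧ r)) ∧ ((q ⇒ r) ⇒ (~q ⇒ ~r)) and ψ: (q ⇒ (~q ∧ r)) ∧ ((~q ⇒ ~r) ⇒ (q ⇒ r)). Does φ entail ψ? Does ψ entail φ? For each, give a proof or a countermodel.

[⇒] Assume the antecedent. If r is true, the antecedent cannot hold. If r is false, the antecedent forces (r = F, q = F), and the consequent holds there. Either way the consequent holds.

[⇐] This fails. Under r = T, q = F, the left side is false but the right side is true.

Not equivalent: only (⇒) holds.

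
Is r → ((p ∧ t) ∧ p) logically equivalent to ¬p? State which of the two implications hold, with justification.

Both directions fail.

Forward direction. This fails. Under p = T, r = F, t = F, the left side is true but the right side is false.

Converse. This fails. Under p = F, r = T, t = F, the left side is false but the right side is true.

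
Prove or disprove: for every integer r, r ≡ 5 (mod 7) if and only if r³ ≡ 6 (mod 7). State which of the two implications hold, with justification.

(⟹) Suppose r ≡ 5 (mod 7). Write r = 7j + 5. Then (7j + 5)³ = 343j³ + 735j² + 525j + 125 = 7(49j³ + 105j² + 75j + 17) + 6, so r³ ≡ 6 (mod 7).

(⟸) This fails: take r = 3. Then 3³ = 27 ≡ 6 (mod 7), yet 3 ≡ 3 (mod 7), not 5.

Only the forward direction holds.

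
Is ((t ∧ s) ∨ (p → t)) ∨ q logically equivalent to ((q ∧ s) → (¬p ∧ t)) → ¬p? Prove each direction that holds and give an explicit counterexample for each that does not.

[⇒] This fails. Under q = T, s = F, p = T, t = F, the left side is true but the right side is false.

[⇐] Assume the antecedent. If p is true, the antecedent forces (q = T, s = T, p = T, t = F) or (q = T, s = T, p = T, t = T), and ((t ∧ s) ∨ (p → t)) ∨ q holds there. If p is false, ((t ∧ s) ∨ (p → t)) ∨ q reduces to true regardless of the other variables. Either way ((t ∧ s) ∨ (p → t)) ∨ q holds.

Only the reverse direction holds.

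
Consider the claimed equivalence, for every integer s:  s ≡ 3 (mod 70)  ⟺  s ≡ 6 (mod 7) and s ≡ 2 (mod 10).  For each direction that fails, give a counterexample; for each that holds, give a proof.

(⇒) fails and (⇐) fails.

[⇒] This fails: s = 3 gives 3 ≡ 3 (mod 70) but 3 ≡ 3 (mod 7), so the conjunction on the right does not hold.

[⇐] This fails: s = 62 satisfies both congruences on the right (62 ≡ 6 mod 7 and 62 ≡ 2 mod 10) yet 62 ≡ 62 (mod 70), not 3.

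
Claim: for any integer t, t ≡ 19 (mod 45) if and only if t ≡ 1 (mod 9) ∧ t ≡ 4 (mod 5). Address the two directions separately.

(⇐) If t ≡ 1 (mod 9) and t ≡ 4 (mod 5), then by the Chinese remainder theorem t ≡ 19 (mod 45). This is exactly t ≡ 19 (mod 45).

(⇒) Suppose t ≡ 19 (mod 45); write t = 45j + 19. Since 9 ∣ 45, reducing mod 9 gives t ≡ 19 ≡ 1 (mod 9); since 5 ∣ 45, reducing mod 5 gives t ≡ 19 ≡ 4 (mod 5).

Both directions hold.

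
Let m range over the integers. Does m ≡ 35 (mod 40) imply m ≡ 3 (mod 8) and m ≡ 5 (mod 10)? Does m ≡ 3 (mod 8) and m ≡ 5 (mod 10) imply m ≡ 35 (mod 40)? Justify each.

Equivalent; both directions hold.

(⟸) If m ≡ 3 (mod 8) and m ≡ 5 (mod 10), then by the Chinese remainder theorem m ≡ 35 (mod 40). This is exactly m ≡ 35 (mod 40).

(⟹) Suppose m ≡ 35 (mod 40); write m = 40j + 35. Since 8 ∣ 40, reducing mod 8 gives m ≡ 35 ≡ 3 (mod 8); since 10 ∣ 40, reducing mod 10 gives m ≡ 35 ≡ 5 (mod 10).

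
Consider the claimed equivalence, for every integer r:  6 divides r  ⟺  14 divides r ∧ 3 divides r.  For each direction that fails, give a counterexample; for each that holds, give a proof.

(⟸) Suppose 14 ∣ r and 3 ∣ r. Any common multiple of 14 and 3 is a multiple of their lcm; here gcd(14, 3) = 1, so lcm(14, 3) = 14·3 = 42, so 42 ∣ r. Since 6 ∣ 42, it follows that 6 ∣ r.

(⟹) This fails: take r = 6. Certainly 6 ∣ 6, but 14 ∤ 6.

Only the converse holds.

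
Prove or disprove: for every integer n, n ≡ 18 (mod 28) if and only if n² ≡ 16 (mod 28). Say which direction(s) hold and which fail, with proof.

The forward direction holds; the converse fails.

Forward direction. Suppose n ≡ 18 (mod 28). Write n = 28j + 18. Then (28j + 18)² = 784j² + 1008j + 324 = 28(28j² + 36j + 11) + 16, so n² ≡ 16 (mod 28).

Converse. This fails: take n = 4. Then 4² = 16 ≡ 16 (mod 28), yet 4 ≡ 4 (mod 28), not 18.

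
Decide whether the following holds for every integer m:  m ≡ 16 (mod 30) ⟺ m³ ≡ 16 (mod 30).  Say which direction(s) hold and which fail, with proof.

(⇐) Suppose m³ ≡ 16 (mod 30). The only residue r in {0, …, 29} with r³ ≡ 16 (mod 30) is r = 16, so m ≡ 16 (mod 30).

(⇒) Suppose m ≡ 16 (mod 30). Write m = 30j + 16. Then (30j + 16)³ = 27000j³ + 43200j² + 23040j + 4096 = 30(900j³ + 1440j² + 768j + 136) + 16, so m³ ≡ 16 (mod 30).

Both directions hold; the statement is true.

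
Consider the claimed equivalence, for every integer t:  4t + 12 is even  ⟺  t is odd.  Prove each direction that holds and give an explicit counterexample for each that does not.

(⇒) fails; (⇐) holds.

(→) This fails: take t = 2. Then 4t + 12 = 20, which is even, yet t = 2 is even, not odd.

(←) Suppose t is odd. Since 4 is even, 4t is even for every t, so 4t + 12 has the same parity as 12, which is even. Hence 4t + 12 is even.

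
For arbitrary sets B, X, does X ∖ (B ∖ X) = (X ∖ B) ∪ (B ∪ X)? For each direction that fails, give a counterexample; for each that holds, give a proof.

Forward inclusion. Let x ∈ X ∖ (B ∖ X). Then either x ∈ X and x ∉ B; or x ∈ B ∩ X. In each case x ∈ (X ∖ B) ∪ (B ∪ X), so X ∖ (B ∖ X) ⊆ (X ∖ B) ∪ (B ∪ X).

Reverse inclusion. This inclusion fails. Take B = {1}, X = ∅; then 1 ∈ (X ∖ B) ∪ (B ∪ X) but 1 ∉ X ∖ (B ∖ X).

Only the forward inclusion holds.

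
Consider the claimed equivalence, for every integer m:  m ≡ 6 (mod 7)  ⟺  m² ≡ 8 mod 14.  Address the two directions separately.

(⟹) This fails: take m = 13. Then 13 ≡ 6 (mod 7), but 13² = 169 ≡ 1 (mod 14), not 8.

(⟸) This fails: take m = 8. Then 8² = 64 ≡ 8 (mod 14), yet 8 ≡ 1 (mod 7), not 6.

Neither direction holds.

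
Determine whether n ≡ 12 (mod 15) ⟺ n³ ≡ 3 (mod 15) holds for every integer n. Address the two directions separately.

Both implications hold.

[⇒] Suppose n ≡ 12 (mod 15). Write n = 15j + 12. Then (15j + 12)³ = 3375j³ + 8100j² + 6480j + 1728 = 15(225j³ + 540j² + 432j + 115) + 3, so n³ ≡ 3 (mod 15).

[⇐] Conversely, suppose n³ ≡ 3 (mod 15). The only residue r in {0, …, 14} with r³ ≡ 3 (mod 15) is r = 12, so n ≡ 12 (mod 15).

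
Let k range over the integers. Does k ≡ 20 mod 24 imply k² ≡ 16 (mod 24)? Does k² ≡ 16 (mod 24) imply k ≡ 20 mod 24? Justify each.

(⇐) This fails: take k = 4. Then 4² = 16 ≡ 16 (mod 24), yet 4 ≡ 4 (mod 24), not 20.

(⇒) Suppose k ≡ 20 mod 24. Write k = 24j + 20. Then (24j + 20)² = 576j² + 960j + 400 = 24(24j² + 40j + 16) + 16, so k² ≡ 16 (mod 24).

Not equivalent: only (⇒) holds.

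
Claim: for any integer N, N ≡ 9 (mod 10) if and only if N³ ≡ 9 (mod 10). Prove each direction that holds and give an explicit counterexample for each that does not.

(⇒) Suppose N ≡ 9 (mod 10). Write N = 10j + 9. Then (10j + 9)³ = 1000j³ + 2700j² + 2430j + 729 = 10(100j³ + 270j² + 243j + 72) + 9, so N³ ≡ 9 (mod 10).

(⇐) Conversely, suppose N³ ≡ 9 (mod 10). The only residue r in {0, …, 9} with r³ ≡ 9 (mod 10) is r = 9, so N ≡ 9 (mod 10).

Both directions hold; the statement is true.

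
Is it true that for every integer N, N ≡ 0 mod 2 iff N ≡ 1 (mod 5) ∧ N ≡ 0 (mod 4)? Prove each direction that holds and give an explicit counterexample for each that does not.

Only the reverse direction holds.

(⇒) This fails: N = 0 gives 0 ≡ 0 (mod 2) but 0 ≡ 0 (mod 5), so the conjunction on the right does not hold.

(⇐) Conversely, if N ≡ 1 (mod 5) and N ≡ 0 (mod 4), then by the Chinese remainder theorem N ≡ 16 (mod 20). Since 16 ≡ 0 (mod 2) and 2 ∣ 20, we get N ≡ 0 (mod 2).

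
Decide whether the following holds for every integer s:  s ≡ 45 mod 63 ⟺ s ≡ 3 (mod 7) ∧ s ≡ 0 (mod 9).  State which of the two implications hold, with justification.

Both implications hold.

(→) Suppose s ≡ 45 (mod 63); write s = 63j + 45. Since 7 ∣ 63, reducing mod 7 gives s ≡ 45 ≡ 3 (mod 7); since 9 ∣ 63, reducing mod 9 gives s ≡ 45 ≡ 0 (mod 9).

(←) Conversely, if s ≡ 3 (mod 7) and s ≡ 0 (mod 9), then by the Chinese remainder theorem s ≡ 45 (mod 63). This is exactly s ≡ 45 (mod 63).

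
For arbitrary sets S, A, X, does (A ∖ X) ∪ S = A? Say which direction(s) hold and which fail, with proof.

Neither inclusion holds.

Forward inclusion. This inclusion fails. Take S = {1}, A = ∅, X = ∅; then 1 ∈ (A ∖ X) ∪ S but 1 ∉ A.

Reverse inclusion. This inclusion fails. Take S = ∅, A = {1}, X = {1}; then 1 ∈ A but 1 ∉ (A ∖ X) ∪ S.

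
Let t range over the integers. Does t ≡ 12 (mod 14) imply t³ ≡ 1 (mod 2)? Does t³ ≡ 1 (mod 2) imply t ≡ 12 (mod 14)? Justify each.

(⟹) This fails: take t = 12. Then 12 ≡ 12 (mod 14), but 12³ = 1728 ≡ 0 (mod 2), not 1.

(⟸) This fails: take t = 1. Then 1³ = 1 ≡ 1 (mod 2), yet 1 ≡ 1 (mod 14), not 12.

Both directions fail.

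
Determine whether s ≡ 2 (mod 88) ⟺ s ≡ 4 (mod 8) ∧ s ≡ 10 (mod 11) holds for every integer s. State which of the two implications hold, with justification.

Both directions fail.

(⟹) This fails: s = 2 gives 2 ≡ 2 (mod 88) but 2 ≡ 2 (mod 8), so the conjunction on the right does not hold.

(⟸) This fails: s = 76 satisfies both congruences on the right (76 ≡ 4 mod 8 and 76 ≡ 10 mod 11) yet 76 ≡ 76 (mod 88), not 2.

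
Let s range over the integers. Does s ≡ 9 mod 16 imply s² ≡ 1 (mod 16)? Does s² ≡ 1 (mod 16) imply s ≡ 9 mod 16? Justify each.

Not equivalent: only (⇒) holds.

(⇐) This fails: take s = 1. Then 1² = 1 ≡ 1 (mod 16), yet 1 ≡ 1 (mod 16), not 9.

(⇒) Suppose s ≡ 9 mod 16. Write s = 16j + 9. Then (16j + 9)² = 256j² + 288j + 81 = 16(16j² + 18j + 5) + 1, so s² ≡ 1 (mod 16).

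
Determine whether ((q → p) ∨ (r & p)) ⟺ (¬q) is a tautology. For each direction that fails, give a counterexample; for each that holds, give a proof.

The forward direction fails; the converse holds.

(⇒) This fails. Under r = F, p = T, q = T, the left side is true but the right side is false.

(⇐) Assume the antecedent. If r is true, the antecedent forces (r = T, p = F, q = F) or (r = T, p = T, q = F), and (q → p) ∨ (r & p) holds there. If r is false, the antecedent forces (r = F, p = F, q = F) or (r = F, p = T, q = F), and (q → p) ∨ (r & p) holds there. Either way (q → p) ∨ (r & p) holds.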